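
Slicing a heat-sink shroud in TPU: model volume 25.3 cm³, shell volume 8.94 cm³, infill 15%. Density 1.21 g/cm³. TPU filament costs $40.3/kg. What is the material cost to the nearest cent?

$0.56

Infill region: 25.3 − 8.94 → 16.36 cm³.
Deposited infill = 0.15 × 16.36 = 2.454 cm³.
Total printed volume: 8.94 + 2.454 → 11.394 cm³.
Mass: 11.394 × 1.21 → 13.78674 g.
At $40.3/kg: 13.78674/1000 × 40.3 = $0.56.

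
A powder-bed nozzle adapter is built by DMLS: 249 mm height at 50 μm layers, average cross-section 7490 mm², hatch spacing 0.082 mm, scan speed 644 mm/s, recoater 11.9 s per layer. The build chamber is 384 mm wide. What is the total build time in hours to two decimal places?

Layer count = ceil(249 / 0.05) = 4980.
Per-layer scan distance = 7490 / 0.082 = 91341.5 mm.
Per-layer scan time: 91341.5 / 644 → 141.8346 s.
Time per layer = 141.8346 + 11.9 = 153.7346 s.
Build time = 4980 × 153.7346 = 765598.308 s = 212.67 hours.

212.67 hours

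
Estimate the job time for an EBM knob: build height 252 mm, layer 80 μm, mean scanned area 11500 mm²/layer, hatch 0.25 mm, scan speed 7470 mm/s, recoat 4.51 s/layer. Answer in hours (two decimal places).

9.33 hours

Layer count = ceil(252 / 0.08) = 3150.
Per-layer scan distance = 11500 / 0.25, so 46000 mm.
Beam time per layer = 46000 / 7470, so 6.158 s.
Per-layer time = 6.158 + 4.51 = 10.668 s.
Build time = 3150 × 10.668 = 33604.2 s = 9.33 hours.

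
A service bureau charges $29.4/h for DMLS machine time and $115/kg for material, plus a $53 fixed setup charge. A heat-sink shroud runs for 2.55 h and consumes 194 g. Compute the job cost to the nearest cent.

Machine-time cost = 29.4 × 2.55 = $74.97.
Feedstock cost: 115 × 194/1000 → $22.31.
Total = 74.97 + 22.31 + 53 = $150.28.

$150.28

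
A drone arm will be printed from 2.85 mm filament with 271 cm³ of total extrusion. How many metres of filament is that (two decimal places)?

42.48 m

Cross-section of 2.85 mm filament: π·(2.85/2)² = 6.3794 mm².
Length = 271 cm³ / 6.3794 mm² = 271000 / 6.3794 = 42480.48 mm = 42.48 m.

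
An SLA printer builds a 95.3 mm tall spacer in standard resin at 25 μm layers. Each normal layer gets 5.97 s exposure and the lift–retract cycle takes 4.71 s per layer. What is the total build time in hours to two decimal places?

11.31 hours

Layer count = ceil(95.3 / 0.025) = 3812.
Cycle time: 5.97 + 4.71 → 10.68 s.
Build time: 3812 × 10.68 s = 40712.16 s, i.e. 11.31 hours.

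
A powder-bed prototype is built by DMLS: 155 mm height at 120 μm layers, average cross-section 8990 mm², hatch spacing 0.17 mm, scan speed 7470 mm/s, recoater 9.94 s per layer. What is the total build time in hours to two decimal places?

Layers = ⌈155/0.12⌉ = 1292.
Per-layer scan distance = 8990 / 0.17 = 52882.4 mm.
Per-layer scan time = 52882.4 / 7470 = 7.0793 s.
Time per layer = 7.0793 + 9.94 = 17.0193 s.
1292 layers × 17.0193 s/layer = 21988.9356 s, i.e. 6.11 hours.

6.11 hours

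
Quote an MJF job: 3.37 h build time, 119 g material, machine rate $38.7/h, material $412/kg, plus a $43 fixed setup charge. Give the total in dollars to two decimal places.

$222.45

Machine cost: 38.7 × 3.37 → $130.419.
Material charge: 412 × 119/1000 → $49.028.
Adding setup: 130.419 + 49.028 + 43 → 222.447 ≈ $222.45.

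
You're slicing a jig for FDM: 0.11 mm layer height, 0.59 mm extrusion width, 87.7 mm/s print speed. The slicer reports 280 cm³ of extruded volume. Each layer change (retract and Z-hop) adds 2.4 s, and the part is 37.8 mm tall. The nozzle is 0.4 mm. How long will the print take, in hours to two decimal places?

Extrusion cross-section = 0.11 × 0.59 = 0.0649 mm².
Path length: 280000 mm³ / 0.0649 mm² → 4314329.7 mm.
Extrusion time: 4314329.7 / 87.7 → 49194.2 s.
Layer count = ceil(37.8 / 0.11) = 344.
Layer-change overhead = 344 × 2.4, so 825.6 s.
Total = 49194.2 + 825.6 = 50019.8 s = 13.89 hours.

13.89 hours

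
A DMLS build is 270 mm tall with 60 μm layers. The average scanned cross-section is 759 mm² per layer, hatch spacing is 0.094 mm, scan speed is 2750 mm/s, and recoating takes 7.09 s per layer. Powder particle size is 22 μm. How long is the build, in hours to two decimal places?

Layer count = ceil(270 / 0.06) = 4500.
Scan path per layer = 759 / 0.094, so 8074.5 mm.
Laser time per layer = 8074.5 / 2750 = 2.9362 s.
Per-layer time = 2.9362 + 7.09, so 10.0262 s.
Total: 4500 × 10.0262 s = 45117.9 s → 12.53 hours.

12.53 hours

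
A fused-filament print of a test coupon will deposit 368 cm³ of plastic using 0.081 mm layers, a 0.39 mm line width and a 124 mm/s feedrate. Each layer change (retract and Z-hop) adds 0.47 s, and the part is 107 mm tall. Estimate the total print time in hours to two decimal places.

Line area: 0.081 × 0.39 → 0.03159 mm².
Path length: 368000 mm³ / 0.03159 mm² → 11649256.1 mm.
Extrusion time: 11649256.1 / 124 → 93945.6 s.
Number of layers: 107 / 0.081 → 1321 (rounded up).
Non-print overhead: 1321 × 0.47 → 620.87 s.
Altogether 93945.6 + 620.87 = 94566.47 s, i.e. 26.27 hours.

26.27 hours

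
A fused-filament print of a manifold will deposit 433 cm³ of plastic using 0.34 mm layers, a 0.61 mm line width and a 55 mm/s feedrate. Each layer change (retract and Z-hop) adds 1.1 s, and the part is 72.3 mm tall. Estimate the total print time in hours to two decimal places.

10.61 hours

Line area = 0.34 × 0.61 = 0.2074 mm².
Total extruded path = 433000/0.2074 = 2087753.1 mm.
Time extruding = 2087753.1 / 55 = 37959.1 s.
Number of layers: 72.3 / 0.34 → 213 (rounded up).
Non-print overhead = 213 × 1.1, so 234.3 s.
Altogether 37959.1 + 234.3 = 38193.4 s, i.e. 10.61 hours.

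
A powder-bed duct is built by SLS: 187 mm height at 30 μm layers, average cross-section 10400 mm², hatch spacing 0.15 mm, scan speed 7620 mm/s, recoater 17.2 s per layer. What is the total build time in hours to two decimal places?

Layers = ⌈187/0.03⌉ = 6234.
Scan path per layer = 10400 / 0.15, so 69333.3 mm.
Scan time per layer = 69333.3 / 7620, so 9.0989 s.
Time per layer: 9.0989 + 17.2 → 26.2989 s.
6234 layers × 26.2989 s/layer = 163947.3426 s, i.e. 45.54 hours.

45.54 hours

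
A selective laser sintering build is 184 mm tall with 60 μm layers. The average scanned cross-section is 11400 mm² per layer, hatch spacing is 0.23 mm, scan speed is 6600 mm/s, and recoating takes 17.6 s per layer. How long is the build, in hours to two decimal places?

Number of layers: 184 / 0.06 → 3067 (rounded up).
Scan path per layer: 11400 / 0.23 → 49565.2 mm.
Laser time per layer = 49565.2 / 6600, so 7.5099 s.
Per-layer time = 7.5099 + 17.6, so 25.1099 s.
Total: 3067 × 25.1099 s = 77012.0633 s → 21.39 hours.

21.39 hours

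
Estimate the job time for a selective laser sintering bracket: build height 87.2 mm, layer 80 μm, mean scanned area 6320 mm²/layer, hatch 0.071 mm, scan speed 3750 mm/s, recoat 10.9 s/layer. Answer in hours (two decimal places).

10.49 hours

Layers = ⌈87.2/0.08⌉ = 1090.
Per-layer scan distance: 6320 / 0.071 → 89014.1 mm.
Scan time per layer = 89014.1 / 3750, so 23.7371 s.
Layer cycle = 23.7371 + 10.9 = 34.6371 s.
1090 layers × 34.6371 s/layer = 37754.439 s, i.e. 10.49 hours.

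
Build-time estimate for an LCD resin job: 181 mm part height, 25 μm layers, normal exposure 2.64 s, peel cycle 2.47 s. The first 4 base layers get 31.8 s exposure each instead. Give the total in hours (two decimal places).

10.31 hours

Number of layers: 181 / 0.025 → 7240 (rounded up).
Base layers = 4 × (31.8 + 2.47), so 137.08 s.
Regular layers = 7236 × (2.64 + 2.47) = 36975.96 s.
Total = 137.08 + 36975.96 = 37113.04 s = 10.31 hours.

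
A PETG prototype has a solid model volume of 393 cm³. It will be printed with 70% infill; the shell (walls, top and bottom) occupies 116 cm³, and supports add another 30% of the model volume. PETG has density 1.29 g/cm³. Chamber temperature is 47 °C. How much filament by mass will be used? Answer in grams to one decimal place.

Interior volume: 393 − 116 → 277 cm³.
Deposited infill = 0.70 × 277, so 193.9 cm³.
Support: 0.30 × 393 → 117.9 cm³.
Deposited volume = 116 + 193.9 + 117.9, so 427.8 cm³.
Mass = 427.8 × 1.29 = 551.862 g.

551.9 g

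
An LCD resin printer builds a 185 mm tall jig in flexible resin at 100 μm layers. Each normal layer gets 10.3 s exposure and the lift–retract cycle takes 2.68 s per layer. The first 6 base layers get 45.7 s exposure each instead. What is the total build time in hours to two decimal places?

Layers = ⌈185/0.1⌉ = 1850.
Base layers = 6 × (45.7 + 2.68), so 290.28 s.
Regular layers: 1844 × (10.3 + 2.68) → 23935.12 s.
Sum: 290.28 + 23935.12 = 24225.4 s → 6.73 hours.

6.73 hours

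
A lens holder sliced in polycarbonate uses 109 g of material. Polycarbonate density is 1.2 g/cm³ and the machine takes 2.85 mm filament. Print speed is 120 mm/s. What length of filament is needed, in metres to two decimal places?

Volume = 109 g / 1.2 g·cm⁻³ = 90.8333 cm³ = 90833.3 mm³.
Cross-section of 2.85 mm filament: π·(2.85/2)² = 6.3794 mm².
L = V/A = 90833.3/6.3794 = 14238.53 mm → 14.24 m.

14.24 m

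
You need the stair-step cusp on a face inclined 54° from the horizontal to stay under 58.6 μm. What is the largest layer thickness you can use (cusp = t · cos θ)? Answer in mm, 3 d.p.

0.100 mm

t = h_c / cos θ = 0.0586 / 0.5878 = 0.100 mm.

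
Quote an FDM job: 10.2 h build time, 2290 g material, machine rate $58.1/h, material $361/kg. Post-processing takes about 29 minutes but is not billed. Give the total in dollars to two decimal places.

$1419.31

Time charge = 58.1 × 10.2 = $592.62.
Feedstock cost = 361 × 2290/1000 = $826.69.
Total = 592.62 + 826.69 = $1419.31.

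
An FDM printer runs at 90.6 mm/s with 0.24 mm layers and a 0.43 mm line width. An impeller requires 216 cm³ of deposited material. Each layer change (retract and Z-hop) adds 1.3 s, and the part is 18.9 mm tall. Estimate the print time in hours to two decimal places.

Extrusion cross-section: 0.24 × 0.43 → 0.1032 mm².
Toolpath length = 216 cm³ / 0.1032 mm² = 216000 / 0.1032 = 2093023.3 mm.
Print-move time = 2093023.3 / 90.6 = 23101.8 s.
Number of layers: 18.9 / 0.24 → 79 (rounded up).
Non-print overhead = 79 × 1.3, so 102.7 s.
Total = 23101.8 + 102.7 = 23204.5 s = 6.45 hours.

6.45 hours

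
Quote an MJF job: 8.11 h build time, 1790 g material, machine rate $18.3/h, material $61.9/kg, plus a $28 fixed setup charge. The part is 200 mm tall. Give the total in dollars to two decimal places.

Machine cost = 18.3 × 8.11 = $148.413.
Material cost = 61.9 × 1790/1000 = $110.801.
Total = 148.413 + 110.801 + 28 = 287.214 ≈ $287.21.

$287.21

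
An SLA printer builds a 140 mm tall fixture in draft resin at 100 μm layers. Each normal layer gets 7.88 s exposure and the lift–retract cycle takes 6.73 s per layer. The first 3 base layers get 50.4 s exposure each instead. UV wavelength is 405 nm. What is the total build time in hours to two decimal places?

Number of layers: 140 / 0.1 → 1400 (rounded up).
Base layers = 3 × (50.4 + 6.73) = 171.39 s.
Remaining layers = 1397 × (7.88 + 6.73) = 20410.17 s.
Sum: 171.39 + 20410.17 = 20581.56 s → 5.72 hours.

5.72 hours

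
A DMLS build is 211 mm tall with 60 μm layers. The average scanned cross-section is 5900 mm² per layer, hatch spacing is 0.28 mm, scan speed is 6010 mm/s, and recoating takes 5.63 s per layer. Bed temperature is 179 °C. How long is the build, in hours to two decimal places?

Layer count = ceil(211 / 0.06) = 3517.
Scan path per layer: 5900 / 0.28 → 21071.4 mm.
Laser time per layer = 21071.4 / 6010, so 3.5061 s.
Per-layer time: 3.5061 + 5.63 → 9.1361 s.
Total: 3517 × 9.1361 s = 32131.6637 s → 8.93 hours.

8.93 hours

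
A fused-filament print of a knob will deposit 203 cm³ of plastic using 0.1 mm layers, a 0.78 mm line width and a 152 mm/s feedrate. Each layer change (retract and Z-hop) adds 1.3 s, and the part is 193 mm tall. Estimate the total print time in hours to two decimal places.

5.45 hours

Line area = 0.1 × 0.78, so 0.078 mm².
Toolpath length = 203 cm³ / 0.078 mm² = 203000 / 0.078 = 2602564.1 mm.
Extrusion time = 2602564.1 / 152 = 17122.1 s.
Layers = ⌈193/0.1⌉ = 1930.
Layer-change overhead = 1930 × 1.3, so 2509 s.
Altogether 17122.1 + 2509 = 19631.1 s, i.e. 5.45 hours.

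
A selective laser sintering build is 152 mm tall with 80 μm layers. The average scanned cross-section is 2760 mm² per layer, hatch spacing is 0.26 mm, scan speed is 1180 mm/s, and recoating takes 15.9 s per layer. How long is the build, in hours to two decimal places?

13.14 hours

Layer count = ceil(152 / 0.08) = 1900.
Per-layer scan distance: 2760 / 0.26 → 10615.4 mm.
Laser time per layer: 10615.4 / 1180 → 8.9961 s.
Time per layer = 8.9961 + 15.9 = 24.8961 s.
1900 layers × 24.8961 s/layer = 47302.59 s, i.e. 13.14 hours.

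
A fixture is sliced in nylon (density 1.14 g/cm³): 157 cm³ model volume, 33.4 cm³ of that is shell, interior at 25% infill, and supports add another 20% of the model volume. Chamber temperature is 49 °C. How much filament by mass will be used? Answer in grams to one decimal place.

109.1 g

Volume inside the shell = 157 − 33.4, so 123.6 cm³.
Infill deposited: 0.25 × 123.6 → 30.9 cm³.
Support: 0.20 × 157 → 31.4 cm³.
Total extruded = 33.4 + 30.9 + 31.4, so 95.7 cm³.
Mass = 95.7 × 1.14 = 109.098 g.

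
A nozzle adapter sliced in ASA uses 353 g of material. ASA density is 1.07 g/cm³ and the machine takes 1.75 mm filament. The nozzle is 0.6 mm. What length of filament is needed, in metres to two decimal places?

Extruded volume: 353/1.07 = 329.9065 cm³ (329906.5 mm³).
Cross-section of 1.75 mm filament: π·(1.75/2)² = 2.4053 mm².
Length = 329906.5 / 2.4053 = 137158.15 mm = 137.16 m.

137.16 m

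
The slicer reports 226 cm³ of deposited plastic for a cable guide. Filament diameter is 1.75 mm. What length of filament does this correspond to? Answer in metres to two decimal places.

93.96 m

Cross-section of 1.75 mm filament: π·(1.75/2)² = 2.4053 mm².
L = 226000 mm³ / 2.4053 mm² = 93959.17 mm, i.e. 93.96 m.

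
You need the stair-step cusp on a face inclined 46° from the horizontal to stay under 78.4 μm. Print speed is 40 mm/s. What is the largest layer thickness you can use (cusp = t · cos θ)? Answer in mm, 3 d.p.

0.113 mm

cos(46°) = 0.6947; t_max = 0.0784/0.6947 = 0.113 mm.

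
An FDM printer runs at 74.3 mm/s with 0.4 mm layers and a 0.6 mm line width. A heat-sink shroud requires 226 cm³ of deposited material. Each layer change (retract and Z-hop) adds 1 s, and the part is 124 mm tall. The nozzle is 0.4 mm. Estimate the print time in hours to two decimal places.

Extrusion cross-section: 0.4 × 0.6 → 0.24 mm².
Toolpath length = 226 cm³ / 0.24 mm² = 226000 / 0.24 = 941666.7 mm.
Extrusion time = 941666.7 / 74.3, so 12673.8 s.
Layer count = ceil(124 / 0.4) = 310.
Z-hop total: 310 × 1 → 310 s.
Altogether 12673.8 + 310 = 12983.8 s, i.e. 3.61 hours.

3.61 hours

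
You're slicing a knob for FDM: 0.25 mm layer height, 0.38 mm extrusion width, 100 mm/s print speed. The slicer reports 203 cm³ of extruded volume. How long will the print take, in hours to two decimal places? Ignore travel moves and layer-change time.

5.94 hours

Line area: 0.25 × 0.38 → 0.095 mm².
Toolpath length = 203 cm³ / 0.095 mm² = 203000 / 0.095 = 2136842.1 mm.
Extrusion time: 2136842.1 / 100 → 21368.4 s.
In the requested units: 21368.4 s = 5.94 hours.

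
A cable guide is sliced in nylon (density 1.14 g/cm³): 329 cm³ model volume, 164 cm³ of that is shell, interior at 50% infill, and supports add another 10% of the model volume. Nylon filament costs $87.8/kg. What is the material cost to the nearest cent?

Infill region: 329 − 164 → 165 cm³.
Deposited infill: 0.50 × 165 → 82.5 cm³.
Support = 0.10 × 329 = 32.9 cm³.
Deposited volume = 164 + 82.5 + 32.9, so 279.4 cm³.
Mass = 279.4 × 1.14, so 318.516 g.
Cost = 318.516 g / 1000 × $87.8/kg = $27.97.

$27.97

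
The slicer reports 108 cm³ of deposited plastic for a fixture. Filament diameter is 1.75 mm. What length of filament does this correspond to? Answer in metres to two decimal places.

44.90 m

Cross-section of 1.75 mm filament: π·(1.75/2)² = 2.4053 mm².
L = 108000 mm³ / 2.4053 mm² = 44900.84 mm, i.e. 44.90 m.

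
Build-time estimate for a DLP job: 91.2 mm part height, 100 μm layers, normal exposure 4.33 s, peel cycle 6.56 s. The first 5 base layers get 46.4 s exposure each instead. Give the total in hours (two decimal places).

2.82 hours

Number of layers: 91.2 / 0.1 → 912 (rounded up).
Burn-in layers = 5 × (46.4 + 6.56), so 264.8 s.
Normal layers = 907 × (4.33 + 6.56) = 9877.23 s.
Sum: 264.8 + 9877.23 = 10142.03 s → 2.82 hours.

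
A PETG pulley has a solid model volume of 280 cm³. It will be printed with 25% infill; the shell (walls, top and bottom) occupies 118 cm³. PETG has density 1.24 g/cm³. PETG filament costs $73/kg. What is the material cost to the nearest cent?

$14.35

Infill region = 280 − 118, so 162 cm³.
Deposited infill = 0.25 × 162, so 40.5 cm³.
Total printed volume = 118 + 40.5, so 158.5 cm³.
Mass = 158.5 × 1.24 = 196.54 g.
Cost = 196.54 g / 1000 × $73/kg = $14.35.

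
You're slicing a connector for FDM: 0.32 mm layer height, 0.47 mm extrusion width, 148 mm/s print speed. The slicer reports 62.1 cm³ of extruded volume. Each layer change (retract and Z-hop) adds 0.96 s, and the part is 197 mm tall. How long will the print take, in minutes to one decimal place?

56.4 minutes

Line area = 0.32 × 0.47, so 0.1504 mm².
Path length: 62100 mm³ / 0.1504 mm² → 412898.9 mm.
Extrusion time: 412898.9 / 148 → 2789.9 s.
Number of layers: 197 / 0.32 → 616 (rounded up).
Layer-change overhead: 616 × 0.96 → 591.36 s.
Total = 2789.9 + 591.36 = 3381.26 s = 56.4 minutes.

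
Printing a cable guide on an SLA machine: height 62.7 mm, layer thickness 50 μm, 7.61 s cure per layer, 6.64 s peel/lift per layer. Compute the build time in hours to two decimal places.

Number of layers: 62.7 / 0.05 → 1254 (rounded up).
Per-layer time = 7.61 + 6.64 = 14.25 s.
Build time: 1254 × 14.25 s = 17869.5 s, i.e. 4.96 hours.

4.96 hours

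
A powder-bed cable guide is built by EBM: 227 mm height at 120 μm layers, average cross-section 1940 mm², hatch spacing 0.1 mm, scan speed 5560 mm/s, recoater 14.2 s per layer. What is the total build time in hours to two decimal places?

Layers = ⌈227/0.12⌉ = 1892.
Scan path per layer = 1940 / 0.1 = 19400 mm.
Scan time per layer = 19400 / 5560, so 3.4892 s.
Time per layer: 3.4892 + 14.2 → 17.6892 s.
Total: 1892 × 17.6892 s = 33467.9664 s → 9.30 hours.

9.30 hours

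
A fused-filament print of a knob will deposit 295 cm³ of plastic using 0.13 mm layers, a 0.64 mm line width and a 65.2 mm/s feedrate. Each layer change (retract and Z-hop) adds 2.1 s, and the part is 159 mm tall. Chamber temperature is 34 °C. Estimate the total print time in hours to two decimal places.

15.82 hours

Line area = 0.13 × 0.64 = 0.0832 mm².
Toolpath length = 295 cm³ / 0.0832 mm² = 295000 / 0.0832 = 3545673.1 mm.
Extrusion time = 3545673.1 / 65.2, so 54381.5 s.
Number of layers: 159 / 0.13 → 1224 (rounded up).
Non-print overhead = 1224 × 2.1, so 2570.4 s.
Total = 54381.5 + 2570.4 = 56951.9 s = 15.82 hours.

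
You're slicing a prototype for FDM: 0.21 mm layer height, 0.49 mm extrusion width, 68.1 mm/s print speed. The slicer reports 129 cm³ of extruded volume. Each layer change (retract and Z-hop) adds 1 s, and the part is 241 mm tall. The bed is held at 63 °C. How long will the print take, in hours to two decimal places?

Line area = 0.21 × 0.49, so 0.1029 mm².
Total extruded path = 129000/0.1029 = 1253644.3 mm.
Extrusion time: 1253644.3 / 68.1 → 18408.9 s.
Layer count = ceil(241 / 0.21) = 1148.
Z-hop total = 1148 × 1 = 1148 s.
Altogether 18408.9 + 1148 = 19556.9 s, i.e. 5.43 hours.

5.43 hours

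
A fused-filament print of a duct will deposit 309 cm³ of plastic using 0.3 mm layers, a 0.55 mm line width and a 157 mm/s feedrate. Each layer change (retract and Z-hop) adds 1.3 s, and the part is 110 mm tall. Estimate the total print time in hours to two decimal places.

3.45 hours

Bead cross-section = 0.3 × 0.55, so 0.165 mm².
Toolpath length = 309 cm³ / 0.165 mm² = 309000 / 0.165 = 1872727.3 mm.
Time extruding: 1872727.3 / 157 → 11928.2 s.
Layers = ⌈110/0.3⌉ = 367.
Layer-change overhead: 367 × 1.3 → 477.1 s.
Total = 11928.2 + 477.1 = 12405.3 s = 3.45 hours.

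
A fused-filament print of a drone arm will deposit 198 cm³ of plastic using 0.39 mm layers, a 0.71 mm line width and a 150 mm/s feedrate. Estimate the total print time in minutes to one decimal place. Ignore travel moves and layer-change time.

79.5 minutes

Extrusion cross-section = 0.39 × 0.71 = 0.2769 mm².
Total extruded path = 198000/0.2769 = 715059.6 mm.
Print-move time = 715059.6 / 150 = 4767.1 s.
In the requested units: 4767.1 s = 79.5 minutes.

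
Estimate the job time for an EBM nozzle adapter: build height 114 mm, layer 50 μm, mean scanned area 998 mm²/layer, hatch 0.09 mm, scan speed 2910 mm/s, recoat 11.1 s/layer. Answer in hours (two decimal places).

9.44 hours

Layers = ⌈114/0.05⌉ = 2280.
Per-layer scan distance: 998 / 0.09 → 11088.9 mm.
Scan time per layer = 11088.9 / 2910, so 3.8106 s.
Per-layer time: 3.8106 + 11.1 → 14.9106 s.
2280 layers × 14.9106 s/layer = 33996.168 s, i.e. 9.44 hours.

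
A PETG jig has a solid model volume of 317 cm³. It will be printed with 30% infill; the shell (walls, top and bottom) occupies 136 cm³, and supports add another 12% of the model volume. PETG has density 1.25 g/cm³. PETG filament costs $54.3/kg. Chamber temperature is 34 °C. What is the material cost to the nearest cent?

Interior volume = 317 − 136, so 181 cm³.
Deposited infill = 0.30 × 181, so 54.3 cm³.
Support = 0.12 × 317, so 38.04 cm³.
Total printed volume = 136 + 54.3 + 38.04, so 228.34 cm³.
Mass = 228.34 × 1.25, so 285.425 g.
Cost = 285.425 g / 1000 × $54.3/kg = $15.50.

$15.50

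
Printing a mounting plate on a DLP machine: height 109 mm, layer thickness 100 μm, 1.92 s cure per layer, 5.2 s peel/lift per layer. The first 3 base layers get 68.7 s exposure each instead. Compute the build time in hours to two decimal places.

2.21 hours

Layers = ⌈109/0.1⌉ = 1090.
Bottom layers = 3 × (68.7 + 5.2), so 221.7 s.
Remaining layers: 1087 × (1.92 + 5.2) → 7739.44 s.
Total = 221.7 + 7739.44 = 7961.14 s = 2.21 hours.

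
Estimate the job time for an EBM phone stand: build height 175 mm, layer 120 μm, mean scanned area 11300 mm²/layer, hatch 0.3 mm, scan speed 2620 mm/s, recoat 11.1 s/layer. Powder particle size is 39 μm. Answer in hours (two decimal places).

Number of layers: 175 / 0.12 → 1459 (rounded up).
Hatch length per layer: 11300 / 0.3 → 37666.7 mm.
Per-layer scan time = 37666.7 / 2620 = 14.3766 s.
Time per layer = 14.3766 + 11.1 = 25.4766 s.
Build time = 1459 × 25.4766 = 37170.3594 s = 10.33 hours.

10.33 hours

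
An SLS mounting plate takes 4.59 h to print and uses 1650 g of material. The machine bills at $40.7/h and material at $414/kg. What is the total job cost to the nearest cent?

$869.91

Time charge: 40.7 × 4.59 → $186.813.
Feedstock cost = 414 × 1650/1000 = $683.10.
Total = 186.813 + 683.10 = 869.913 ≈ $869.91.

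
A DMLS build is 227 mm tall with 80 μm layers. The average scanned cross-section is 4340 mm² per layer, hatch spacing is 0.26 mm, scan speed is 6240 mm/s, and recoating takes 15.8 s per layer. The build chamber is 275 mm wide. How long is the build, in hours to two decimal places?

14.56 hours

Layer count = ceil(227 / 0.08) = 2838.
Hatch length per layer = 4340 / 0.26 = 16692.3 mm.
Scan time per layer: 16692.3 / 6240 → 2.675 s.
Per-layer time = 2.675 + 15.8 = 18.475 s.
2838 layers × 18.475 s/layer = 52432.05 s, i.e. 14.56 hours.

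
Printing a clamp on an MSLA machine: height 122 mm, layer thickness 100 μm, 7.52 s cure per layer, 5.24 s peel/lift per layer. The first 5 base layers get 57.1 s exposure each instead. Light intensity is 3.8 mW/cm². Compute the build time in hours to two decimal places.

4.39 hours

Number of layers: 122 / 0.1 → 1220 (rounded up).
Base layers = 5 × (57.1 + 5.24), so 311.7 s.
Regular layers = 1215 × (7.52 + 5.24) = 15503.4 s.
Sum: 311.7 + 15503.4 = 15815.1 s → 4.39 hours.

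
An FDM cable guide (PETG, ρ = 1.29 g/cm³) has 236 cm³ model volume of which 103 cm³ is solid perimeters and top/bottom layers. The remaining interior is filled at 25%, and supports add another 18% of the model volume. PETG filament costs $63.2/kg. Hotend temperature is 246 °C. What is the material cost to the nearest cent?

Interior volume = 236 − 103 = 133 cm³.
Infill deposited: 0.25 × 133 → 33.25 cm³.
Support: 0.18 × 236 → 42.48 cm³.
Deposited volume = 103 + 33.25 + 42.48 = 178.73 cm³.
Mass = 178.73 × 1.29 = 230.5617 g.
At $63.2/kg: 230.5617/1000 × 63.2 = $14.57.

$14.57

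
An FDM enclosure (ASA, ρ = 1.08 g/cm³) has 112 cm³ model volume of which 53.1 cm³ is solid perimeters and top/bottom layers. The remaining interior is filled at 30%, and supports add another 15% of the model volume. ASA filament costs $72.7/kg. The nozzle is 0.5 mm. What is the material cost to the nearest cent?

$6.88

Interior volume: 112 − 53.1 → 58.9 cm³.
Deposited infill = 0.30 × 58.9 = 17.67 cm³.
Support: 0.15 × 112 → 16.8 cm³.
Total printed volume: 53.1 + 17.67 + 16.8 → 87.57 cm³.
Mass: 87.57 × 1.08 → 94.5756 g.
Cost = 94.5756 g / 1000 × $72.7/kg = $6.88.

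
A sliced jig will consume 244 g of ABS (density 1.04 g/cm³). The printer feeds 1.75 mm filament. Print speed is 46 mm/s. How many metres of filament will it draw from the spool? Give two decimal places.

Extruded volume: 244/1.04 = 234.6154 cm³ (234615.4 mm³).
Cross-section of 1.75 mm filament: π·(1.75/2)² = 2.4053 mm².
Length = 234615.4 / 2.4053 = 97541.01 mm = 97.54 m.

97.54 m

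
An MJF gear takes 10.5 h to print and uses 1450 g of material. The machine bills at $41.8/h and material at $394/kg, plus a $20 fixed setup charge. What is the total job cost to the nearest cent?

Machine-time cost = 41.8 × 10.5 = $438.90.
Material cost = 394 × 1450/1000 = $571.30.
Adding setup: 438.90 + 571.30 + 20 → $1030.20.

$1030.20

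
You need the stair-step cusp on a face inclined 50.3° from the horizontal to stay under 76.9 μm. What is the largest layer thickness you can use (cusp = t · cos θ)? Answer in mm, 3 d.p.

Layer height = cusp / cos(50.3°) = 0.0769 / 0.6388 = 0.120 mm.

0.120 mm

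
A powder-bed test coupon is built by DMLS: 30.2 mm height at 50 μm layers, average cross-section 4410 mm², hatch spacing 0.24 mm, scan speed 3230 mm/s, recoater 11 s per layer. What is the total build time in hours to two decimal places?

Layers = ⌈30.2/0.05⌉ = 604.
Hatch length per layer = 4410 / 0.24 = 18375 mm.
Scan time per layer: 18375 / 3230 → 5.6889 s.
Per-layer time = 5.6889 + 11, so 16.6889 s.
Build time = 604 × 16.6889 = 10080.0956 s = 2.80 hours.

2.80 hours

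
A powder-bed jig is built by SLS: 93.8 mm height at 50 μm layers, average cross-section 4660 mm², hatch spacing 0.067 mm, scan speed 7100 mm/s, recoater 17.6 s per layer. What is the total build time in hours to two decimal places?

14.28 hours

Number of layers: 93.8 / 0.05 → 1876 (rounded up).
Per-layer scan distance = 4660 / 0.067, so 69552.2 mm.
Per-layer scan time: 69552.2 / 7100 → 9.7961 s.
Layer cycle: 9.7961 + 17.6 → 27.3961 s.
1876 layers × 27.3961 s/layer = 51395.0836 s, i.e. 14.28 hours.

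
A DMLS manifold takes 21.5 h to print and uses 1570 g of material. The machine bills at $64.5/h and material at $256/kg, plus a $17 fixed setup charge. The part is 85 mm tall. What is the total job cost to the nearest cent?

$1805.67

Machine cost = 64.5 × 21.5 = $1386.75.
Feedstock cost = 256 × 1570/1000, so $401.92.
Adding setup: 1386.75 + 401.92 + 17 → $1805.67.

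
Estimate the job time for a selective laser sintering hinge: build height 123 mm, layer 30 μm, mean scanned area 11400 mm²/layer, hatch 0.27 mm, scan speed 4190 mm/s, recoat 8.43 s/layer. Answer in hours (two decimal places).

Number of layers: 123 / 0.03 → 4100 (rounded up).
Hatch length per layer: 11400 / 0.27 → 42222.2 mm.
Scan time per layer: 42222.2 / 4190 → 10.0769 s.
Time per layer = 10.0769 + 8.43 = 18.5069 s.
Total: 4100 × 18.5069 s = 75878.29 s → 21.08 hours.

21.08 hours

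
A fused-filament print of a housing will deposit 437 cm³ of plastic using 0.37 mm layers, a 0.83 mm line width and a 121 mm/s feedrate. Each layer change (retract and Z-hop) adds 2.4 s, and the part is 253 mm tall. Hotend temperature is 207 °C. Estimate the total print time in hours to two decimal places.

Bead cross-section: 0.37 × 0.83 → 0.3071 mm².
Toolpath length = 437 cm³ / 0.3071 mm² = 437000 / 0.3071 = 1422989.3 mm.
Extrusion time = 1422989.3 / 121, so 11760.2 s.
Layer count = ceil(253 / 0.37) = 684.
Layer-change overhead = 684 × 2.4, so 1641.6 s.
Total = 11760.2 + 1641.6 = 13401.8 s = 3.72 hours.

3.72 hours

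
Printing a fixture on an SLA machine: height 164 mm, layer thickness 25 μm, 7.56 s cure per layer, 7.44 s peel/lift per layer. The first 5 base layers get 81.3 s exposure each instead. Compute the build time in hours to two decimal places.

Layers = ⌈164/0.025⌉ = 6560.
Base layers = 5 × (81.3 + 7.44), so 443.7 s.
Normal layers = 6555 × (7.56 + 7.44) = 98325 s.
Total = 443.7 + 98325 = 98768.7 s = 27.44 hours.

27.44 hours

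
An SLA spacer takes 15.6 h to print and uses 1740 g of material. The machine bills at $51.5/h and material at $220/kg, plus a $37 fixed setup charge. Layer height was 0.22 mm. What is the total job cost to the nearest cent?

Time charge: 51.5 × 15.6 → $803.40.
Material cost: 220 × 1740/1000 → $382.80.
Total = 803.40 + 382.80 + 37 = $1223.20.

$1223.20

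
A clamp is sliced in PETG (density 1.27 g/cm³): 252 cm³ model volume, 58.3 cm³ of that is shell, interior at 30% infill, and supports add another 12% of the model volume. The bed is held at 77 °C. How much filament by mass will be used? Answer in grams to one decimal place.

186.2 g

Infill region = 252 − 58.3, so 193.7 cm³.
Infill volume = 0.30 × 193.7 = 58.11 cm³.
Support = 0.12 × 252 = 30.24 cm³.
Total extruded: 58.3 + 58.11 + 30.24 → 146.65 cm³.
Mass = 146.65 × 1.27 = 186.2455 g.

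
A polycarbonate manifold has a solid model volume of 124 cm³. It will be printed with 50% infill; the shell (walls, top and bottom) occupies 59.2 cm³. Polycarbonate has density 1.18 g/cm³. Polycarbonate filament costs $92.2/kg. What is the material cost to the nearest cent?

$9.97

Interior volume = 124 − 59.2, so 64.8 cm³.
Infill volume: 0.50 × 64.8 → 32.4 cm³.
Deposited volume: 59.2 + 32.4 → 91.6 cm³.
Mass = 91.6 × 1.18, so 108.088 g.
At $92.2/kg: 108.088/1000 × 92.2 = $9.97.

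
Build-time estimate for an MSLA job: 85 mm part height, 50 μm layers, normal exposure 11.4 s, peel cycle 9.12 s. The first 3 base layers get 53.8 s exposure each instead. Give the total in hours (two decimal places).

Layer count = ceil(85 / 0.05) = 1700.
Base layers: 3 × (53.8 + 9.12) → 188.76 s.
Normal layers: 1697 × (11.4 + 9.12) → 34822.44 s.
Sum: 188.76 + 34822.44 = 35011.2 s → 9.73 hours.

9.73 hours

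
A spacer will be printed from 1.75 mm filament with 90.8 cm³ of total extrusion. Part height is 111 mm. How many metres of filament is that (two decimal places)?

Cross-section of 1.75 mm filament: π·(1.75/2)² = 2.4053 mm².
Length = 90.8 cm³ / 2.4053 mm² = 90800 / 2.4053 = 37749.97 mm = 37.75 m.

37.75 m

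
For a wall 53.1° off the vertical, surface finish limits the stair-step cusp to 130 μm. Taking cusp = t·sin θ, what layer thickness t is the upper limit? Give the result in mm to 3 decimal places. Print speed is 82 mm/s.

0.163 mm

t = h_c / sin θ = 0.13 / 0.7997 = 0.163 mm.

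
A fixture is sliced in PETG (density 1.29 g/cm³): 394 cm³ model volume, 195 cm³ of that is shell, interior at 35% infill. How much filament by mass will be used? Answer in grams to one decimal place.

Interior volume = 394 − 195 = 199 cm³.
Deposited infill: 0.35 × 199 → 69.65 cm³.
Total printed volume = 195 + 69.65 = 264.65 cm³.
Mass: 264.65 × 1.29 → 341.3985 g.

341.4 g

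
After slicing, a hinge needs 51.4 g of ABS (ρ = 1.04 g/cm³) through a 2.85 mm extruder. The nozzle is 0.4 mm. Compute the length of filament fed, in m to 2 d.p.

Volume = 51.4 g / 1.04 g·cm⁻³ = 49.4231 cm³ = 49423.1 mm³.
Filament cross-section = π × (2.85/2)² = 6.3794 mm².
Length = 49423.1 / 6.3794 = 7747.3 mm = 7.75 m.

7.75 m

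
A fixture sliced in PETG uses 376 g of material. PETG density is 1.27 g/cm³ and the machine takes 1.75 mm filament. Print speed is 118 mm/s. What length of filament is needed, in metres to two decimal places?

Extruded volume: 376/1.27 = 296.063 cm³ (296063 mm³).
A = π r² = π × 0.875² = 2.4053 mm².
L = V/A = 296063/2.4053 = 123087.76 mm → 123.09 m.

123.09 m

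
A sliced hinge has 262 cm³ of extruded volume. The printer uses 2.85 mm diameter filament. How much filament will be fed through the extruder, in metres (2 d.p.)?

41.07 m

A = π r² = π × 1.425² = 6.3794 mm².
L = 262000 mm³ / 6.3794 mm² = 41069.69 mm, i.e. 41.07 m.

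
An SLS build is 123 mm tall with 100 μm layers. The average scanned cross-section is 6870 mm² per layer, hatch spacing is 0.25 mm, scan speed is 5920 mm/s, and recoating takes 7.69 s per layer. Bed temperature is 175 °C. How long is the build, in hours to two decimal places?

Layers = ⌈123/0.1⌉ = 1230.
Scan path per layer: 6870 / 0.25 → 27480 mm.
Per-layer scan time: 27480 / 5920 → 4.6419 s.
Per-layer time: 4.6419 + 7.69 → 12.3319 s.
1230 layers × 12.3319 s/layer = 15168.237 s, i.e. 4.21 hours.

4.21 hours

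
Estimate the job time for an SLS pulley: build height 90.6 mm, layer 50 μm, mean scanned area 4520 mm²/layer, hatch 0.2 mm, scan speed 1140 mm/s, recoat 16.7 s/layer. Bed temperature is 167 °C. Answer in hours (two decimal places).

18.38 hours

Layer count = ceil(90.6 / 0.05) = 1812.
Hatch length per layer = 4520 / 0.2 = 22600 mm.
Per-layer scan time = 22600 / 1140, so 19.8246 s.
Time per layer = 19.8246 + 16.7 = 36.5246 s.
1812 layers × 36.5246 s/layer = 66182.5752 s, i.e. 18.38 hours.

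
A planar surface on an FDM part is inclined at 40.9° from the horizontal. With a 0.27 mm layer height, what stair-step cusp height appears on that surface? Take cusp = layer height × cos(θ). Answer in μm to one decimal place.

204.1 μm

Cusp = layer height × cos(40.9°) = 0.27 × 0.7559 = 0.204093 mm = 204.1 μm.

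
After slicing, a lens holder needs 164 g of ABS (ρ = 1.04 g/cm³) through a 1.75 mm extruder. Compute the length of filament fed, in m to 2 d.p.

65.56 m

Volume = 164 g / 1.04 g·cm⁻³ = 157.6923 cm³ = 157692.3 mm³.
Filament cross-section = π × (1.75/2)² = 2.4053 mm².
Length = 157692.3 / 2.4053 = 65560.35 mm = 65.56 m.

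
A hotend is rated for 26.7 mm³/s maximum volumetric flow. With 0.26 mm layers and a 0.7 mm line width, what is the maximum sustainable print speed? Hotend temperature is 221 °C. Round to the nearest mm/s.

147 mm/s

Extrusion cross-section: 0.26 × 0.7 → 0.182 mm².
Max speed = 26.7 / 0.182 = 146.70 ≈ 147 mm/s.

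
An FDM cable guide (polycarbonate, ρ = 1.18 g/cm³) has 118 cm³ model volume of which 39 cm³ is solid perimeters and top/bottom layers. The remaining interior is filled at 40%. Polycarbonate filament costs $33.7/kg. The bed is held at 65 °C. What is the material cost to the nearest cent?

Volume inside the shell = 118 − 39 = 79 cm³.
Deposited infill = 0.40 × 79 = 31.6 cm³.
Total extruded: 39 + 31.6 → 70.6 cm³.
Mass: 70.6 × 1.18 → 83.308 g.
Cost = 83.308 g / 1000 × $33.7/kg = $2.81.

$2.81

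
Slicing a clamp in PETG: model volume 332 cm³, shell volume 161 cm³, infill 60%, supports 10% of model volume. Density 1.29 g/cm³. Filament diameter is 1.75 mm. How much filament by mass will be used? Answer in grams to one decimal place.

Volume inside the shell: 332 − 161 → 171 cm³.
Deposited infill = 0.60 × 171, so 102.6 cm³.
Support = 0.10 × 332, so 33.2 cm³.
Deposited volume: 161 + 102.6 + 33.2 → 296.8 cm³.
Mass = 296.8 × 1.29 = 382.872 g.

382.9 g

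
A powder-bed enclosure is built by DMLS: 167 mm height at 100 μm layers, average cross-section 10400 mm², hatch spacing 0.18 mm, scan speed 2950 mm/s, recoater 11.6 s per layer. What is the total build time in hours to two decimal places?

14.47 hours

Layer count = ceil(167 / 0.1) = 1670.
Hatch length per layer: 10400 / 0.18 → 57777.8 mm.
Scan time per layer: 57777.8 / 2950 → 19.5857 s.
Time per layer = 19.5857 + 11.6 = 31.1857 s.
1670 layers × 31.1857 s/layer = 52080.119 s, i.e. 14.47 hours.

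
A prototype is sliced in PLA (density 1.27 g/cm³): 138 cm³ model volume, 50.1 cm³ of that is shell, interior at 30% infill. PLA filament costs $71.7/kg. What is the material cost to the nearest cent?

$6.96

Interior volume: 138 − 50.1 → 87.9 cm³.
Infill deposited = 0.30 × 87.9 = 26.37 cm³.
Total printed volume: 50.1 + 26.37 → 76.47 cm³.
Mass = 76.47 × 1.27, so 97.1169 g.
At $71.7/kg: 97.1169/1000 × 71.7 = $6.96.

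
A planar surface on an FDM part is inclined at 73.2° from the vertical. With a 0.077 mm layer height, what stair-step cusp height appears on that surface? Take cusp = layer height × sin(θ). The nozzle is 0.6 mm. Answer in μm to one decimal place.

73.7 μm

sin(73.2°) = 0.9573, so cusp = 0.077 × 0.9573 = 0.073712 mm → 73.7 μm.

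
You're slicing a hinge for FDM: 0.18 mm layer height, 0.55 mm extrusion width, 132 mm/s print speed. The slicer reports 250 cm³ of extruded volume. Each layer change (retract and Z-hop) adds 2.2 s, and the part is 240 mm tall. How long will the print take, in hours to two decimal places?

6.13 hours

Bead cross-section = 0.18 × 0.55, so 0.099 mm².
Total extruded path = 250000/0.099 = 2525252.5 mm.
Time extruding = 2525252.5 / 132 = 19130.7 s.
Layers = ⌈240/0.18⌉ = 1334.
Non-print overhead: 1334 × 2.2 → 2934.8 s.
Altogether 19130.7 + 2934.8 = 22065.5 s, i.e. 6.13 hours.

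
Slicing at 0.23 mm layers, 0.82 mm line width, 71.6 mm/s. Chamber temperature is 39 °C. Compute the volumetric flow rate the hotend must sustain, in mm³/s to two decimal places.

Bead cross-section = 0.23 × 0.82 = 0.1886 mm².
Q = v·A = 71.6 × 0.1886 = 13.50 mm³/s.

13.50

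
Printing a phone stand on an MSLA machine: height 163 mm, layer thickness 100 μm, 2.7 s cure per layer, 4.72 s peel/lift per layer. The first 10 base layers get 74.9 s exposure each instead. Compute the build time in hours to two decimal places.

Layer count = ceil(163 / 0.1) = 1630.
Base layers = 10 × (74.9 + 4.72) = 796.2 s.
Normal layers = 1620 × (2.7 + 4.72), so 12020.4 s.
Sum: 796.2 + 12020.4 = 12816.6 s → 3.56 hours.

3.56 hours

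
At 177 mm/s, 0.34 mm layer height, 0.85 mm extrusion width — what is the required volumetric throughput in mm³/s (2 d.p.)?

51.15

A: 0.34 × 0.85 → 0.289 mm².
Q = v·A = 177 × 0.289 = 51.15 mm³/s.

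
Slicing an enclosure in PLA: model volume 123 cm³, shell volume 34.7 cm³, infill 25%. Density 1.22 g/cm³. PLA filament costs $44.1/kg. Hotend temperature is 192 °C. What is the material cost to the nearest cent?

$3.05

Interior volume = 123 − 34.7, so 88.3 cm³.
Deposited infill = 0.25 × 88.3 = 22.075 cm³.
Total extruded = 34.7 + 22.075, so 56.775 cm³.
Mass: 56.775 × 1.22 → 69.2655 g.
At $44.1/kg: 69.2655/1000 × 44.1 = $3.05.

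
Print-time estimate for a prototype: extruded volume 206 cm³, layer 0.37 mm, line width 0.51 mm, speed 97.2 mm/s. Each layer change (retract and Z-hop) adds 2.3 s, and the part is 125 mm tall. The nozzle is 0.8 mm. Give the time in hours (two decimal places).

Extrusion cross-section = 0.37 × 0.51 = 0.1887 mm².
Total extruded path = 206000/0.1887 = 1091679.9 mm.
Extrusion time = 1091679.9 / 97.2 = 11231.3 s.
Layer count = ceil(125 / 0.37) = 338.
Z-hop total: 338 × 2.3 → 777.4 s.
Total = 11231.3 + 777.4 = 12008.7 s = 3.34 hours.

3.34 hours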